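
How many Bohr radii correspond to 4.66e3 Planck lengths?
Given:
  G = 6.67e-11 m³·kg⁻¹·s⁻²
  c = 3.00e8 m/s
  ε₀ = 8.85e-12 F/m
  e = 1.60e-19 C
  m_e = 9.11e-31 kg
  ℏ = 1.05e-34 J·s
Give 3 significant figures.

Planck length: ℓ_P = √(ℏG/c³) = 1.61e-35 m
Bohr radius: a₀ = 4πε₀ℏ²/(m_e e²) = 5.26e-11 m
4.66e3 × 1.61e-35 / 5.26e-11 = 1.43e-21

1.43e-21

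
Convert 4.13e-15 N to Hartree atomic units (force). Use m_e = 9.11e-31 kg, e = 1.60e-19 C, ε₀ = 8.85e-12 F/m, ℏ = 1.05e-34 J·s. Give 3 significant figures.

atomic unit of force: F_au = E_h/a₀ = m_e²e⁶/((4πε₀)³ℏ⁴) = 8.33e-8 N.
4.13e-15 / 8.33e-8 = 4.96e-8

4.96e-8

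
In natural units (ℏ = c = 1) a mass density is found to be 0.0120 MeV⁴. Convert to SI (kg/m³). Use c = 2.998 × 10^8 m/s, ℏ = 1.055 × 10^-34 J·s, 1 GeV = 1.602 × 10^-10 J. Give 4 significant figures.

2.779 × 10^6 kg/m³

Mass density is [E]/(c²[L]³) = [E]⁴/(ℏ³c⁵).
1 GeV⁴ → 1/(ℏ³c⁵) × (1 GeV in J)⁴ = 2.316 × 10^20 kg/m³.
Convert the energy scale: 0.0120 MeV⁴ = 1.20 × 10^-14 GeV⁴.
Result: 1.20 × 10^-14 × 2.316 × 10^20 = 2.779 × 10^6 kg/m³.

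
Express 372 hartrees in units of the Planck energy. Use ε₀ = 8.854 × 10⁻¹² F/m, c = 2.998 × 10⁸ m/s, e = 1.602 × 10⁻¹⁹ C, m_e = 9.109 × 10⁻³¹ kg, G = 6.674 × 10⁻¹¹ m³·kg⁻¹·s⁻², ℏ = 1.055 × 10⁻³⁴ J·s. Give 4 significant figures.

hartree: E_h = m_e e⁴/(4πε₀ℏ)² = 4.354 × 10⁻¹⁸ J
Planck energy: E_P = √(ℏc⁵/G) = 1.957 × 10⁹ J
372 × 4.354 × 10⁻¹⁸ / 1.957 × 10⁹ = 8.278 × 10⁻²⁵

8.278 × 10⁻²⁵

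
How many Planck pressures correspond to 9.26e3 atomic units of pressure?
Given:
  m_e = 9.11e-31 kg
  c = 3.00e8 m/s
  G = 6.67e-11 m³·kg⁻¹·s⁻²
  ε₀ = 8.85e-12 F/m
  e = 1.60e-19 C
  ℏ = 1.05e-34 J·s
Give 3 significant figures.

atomic unit of pressure: P_au = E_h/a₀³ = m_e⁴e¹⁰/((4πε₀)⁵ℏ⁸) = 3.01e13 Pa
Planck pressure: p_P = c⁷/(ℏG²) = 4.68e113 Pa
9.26e3 × 3.01e13 / 4.68e113 = 5.96e-97

5.96e-97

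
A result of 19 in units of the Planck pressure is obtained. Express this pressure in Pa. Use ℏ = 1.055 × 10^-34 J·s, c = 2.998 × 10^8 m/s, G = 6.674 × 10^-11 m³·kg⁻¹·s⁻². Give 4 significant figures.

One Planck pressure: p_P = c⁷/(ℏG²) = 4.632 × 10^113 Pa.
19 × 4.632 × 10^113 Pa = 8.801 × 10^114 Pa

8.801 × 10^114 Pa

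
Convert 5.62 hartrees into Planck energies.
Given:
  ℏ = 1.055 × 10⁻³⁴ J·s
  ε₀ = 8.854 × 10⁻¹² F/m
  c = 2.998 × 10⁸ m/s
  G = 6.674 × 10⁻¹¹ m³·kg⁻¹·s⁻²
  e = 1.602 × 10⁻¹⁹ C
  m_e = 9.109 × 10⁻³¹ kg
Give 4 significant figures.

hartree: E_h = m_e e⁴/(4πε₀ℏ)² = 4.354 × 10⁻¹⁸ J
Planck energy: E_P = √(ℏc⁵/G) = 1.957 × 10⁹ J
5.62 × 4.354 × 10⁻¹⁸ / 1.957 × 10⁹ = 1.251 × 10⁻²⁶

1.251 × 10⁻²⁶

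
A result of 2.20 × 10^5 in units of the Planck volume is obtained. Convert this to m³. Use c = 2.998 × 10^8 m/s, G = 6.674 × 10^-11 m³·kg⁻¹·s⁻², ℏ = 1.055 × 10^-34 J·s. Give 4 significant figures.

9.293 × 10^-100 m³

One Planck volume: V_P = (ℏG/c³)^(3/2) = 4.224 × 10^-105 m³.
2.20 × 10^5 × 4.224 × 10^-105 m³ = 9.293 × 10^-100 m³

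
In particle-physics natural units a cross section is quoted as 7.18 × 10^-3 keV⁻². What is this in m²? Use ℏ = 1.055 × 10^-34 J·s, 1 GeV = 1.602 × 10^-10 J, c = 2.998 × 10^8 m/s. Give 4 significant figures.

2.799 × 10^-22 m²

Area is [L]² = [E]⁻²·(ℏc)²; restore (ℏc)².
1 GeV⁻² → (ℏc)² × (1 GeV in J)⁻² = 3.898 × 10^-32 m².
Convert the energy scale: 7.18 × 10^-3 keV⁻² = 7.18 × 10^9 GeV⁻².
Result: 7.18 × 10^9 × 3.898 × 10^-32 = 2.799 × 10^-22 m².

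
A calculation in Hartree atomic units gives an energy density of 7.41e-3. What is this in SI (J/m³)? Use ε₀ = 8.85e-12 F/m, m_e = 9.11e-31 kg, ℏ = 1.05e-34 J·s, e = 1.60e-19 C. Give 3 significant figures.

2.23e11 J/m³

One atomic unit of energy density: u_au = E_h/a₀³ = m_e⁴e¹⁰/((4πε₀)⁵ℏ⁸) = 3.01e13 J/m³.
7.41e-3 × 3.01e13 J/m³ = 2.23e11 J/m³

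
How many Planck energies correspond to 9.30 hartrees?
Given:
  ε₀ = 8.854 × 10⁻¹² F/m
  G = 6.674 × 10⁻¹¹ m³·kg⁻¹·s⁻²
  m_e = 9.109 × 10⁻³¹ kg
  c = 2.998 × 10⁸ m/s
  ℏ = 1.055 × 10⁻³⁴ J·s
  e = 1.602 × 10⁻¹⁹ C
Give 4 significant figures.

hartree: E_h = m_e e⁴/(4πε₀ℏ)² = 4.354 × 10⁻¹⁸ J
Planck energy: E_P = √(ℏc⁵/G) = 1.957 × 10⁹ J
9.30 × 4.354 × 10⁻¹⁸ / 1.957 × 10⁹ = 2.070 × 10⁻²⁶

2.070 × 10⁻²⁶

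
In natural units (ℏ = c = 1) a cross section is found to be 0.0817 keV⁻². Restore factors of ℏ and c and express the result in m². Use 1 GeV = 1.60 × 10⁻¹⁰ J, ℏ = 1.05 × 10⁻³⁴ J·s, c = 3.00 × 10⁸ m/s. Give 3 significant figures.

3.17 × 10⁻²¹ m²

Area is [L]² = [E]⁻²·(ℏc)²; restore (ℏc)².
1 GeV⁻² → (ℏc)² × (1 GeV in J)⁻² = 3.88 × 10⁻³² m².
Convert the energy scale: 0.0817 keV⁻² = 8.17 × 10¹⁰ GeV⁻².
Result: 8.17 × 10¹⁰ × 3.88 × 10⁻³² = 3.17 × 10⁻²¹ m².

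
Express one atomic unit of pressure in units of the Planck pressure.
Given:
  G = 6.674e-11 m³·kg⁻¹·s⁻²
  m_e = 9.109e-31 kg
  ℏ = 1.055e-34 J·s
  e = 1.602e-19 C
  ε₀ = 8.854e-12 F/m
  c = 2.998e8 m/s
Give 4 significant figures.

atomic unit of pressure: P_au = E_h/a₀³ = m_e⁴e¹⁰/((4πε₀)⁵ℏ⁸) = 2.929e13 Pa
Planck pressure: p_P = c⁷/(ℏG²) = 4.632e113 Pa
ratio = 2.929e13 / 4.632e113 = 6.323e-101

6.323e-101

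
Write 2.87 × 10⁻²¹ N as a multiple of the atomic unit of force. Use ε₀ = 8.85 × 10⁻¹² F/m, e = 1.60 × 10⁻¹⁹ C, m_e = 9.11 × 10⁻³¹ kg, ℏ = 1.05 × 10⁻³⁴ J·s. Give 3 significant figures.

3.45 × 10⁻¹⁴

atomic unit of force: F_au = E_h/a₀ = m_e²e⁶/((4πε₀)³ℏ⁴) = 8.33 × 10⁻⁸ N.
2.87 × 10⁻²¹ / 8.33 × 10⁻⁸ = 3.45 × 10⁻¹⁴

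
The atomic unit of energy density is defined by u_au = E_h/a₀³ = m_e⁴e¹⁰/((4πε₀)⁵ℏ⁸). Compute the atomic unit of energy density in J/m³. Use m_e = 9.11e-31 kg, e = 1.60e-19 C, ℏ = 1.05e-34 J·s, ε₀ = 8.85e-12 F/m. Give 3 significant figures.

3.01e13 J/m³

u_au = E_h/a₀³ = m_e⁴e¹⁰/((4πε₀)⁵ℏ⁸)
E_h = 4.38e-18 J
a₀ = 5.26e-11 m
E_h/a₀³ = 3.01e13 J/m³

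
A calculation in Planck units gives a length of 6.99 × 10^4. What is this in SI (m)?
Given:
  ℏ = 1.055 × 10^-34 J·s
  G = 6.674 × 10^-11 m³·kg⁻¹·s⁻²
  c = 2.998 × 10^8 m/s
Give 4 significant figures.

One Planck length: ℓ_P = √(ℏG/c³) = 1.616 × 10^-35 m.
6.99 × 10^4 × 1.616 × 10^-35 m = 1.130 × 10^-30 m

1.130 × 10^-30 m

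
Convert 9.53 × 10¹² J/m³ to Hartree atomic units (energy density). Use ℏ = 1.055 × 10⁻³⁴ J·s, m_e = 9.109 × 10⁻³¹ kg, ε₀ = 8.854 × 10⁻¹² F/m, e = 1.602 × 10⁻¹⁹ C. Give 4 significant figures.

atomic unit of energy density: u_au = E_h/a₀³ = m_e⁴e¹⁰/((4πε₀)⁵ℏ⁸) = 2.929 × 10¹³ J/m³.
9.53 × 10¹² / 2.929 × 10¹³ = 0.3254

0.3254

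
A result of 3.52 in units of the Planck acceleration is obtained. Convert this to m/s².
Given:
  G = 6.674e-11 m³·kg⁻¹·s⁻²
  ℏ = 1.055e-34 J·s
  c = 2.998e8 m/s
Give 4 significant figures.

1.957e52 m/s²

One Planck acceleration: a_P = √(c⁷/(ℏG)) = 5.560e51 m/s².
3.52 × 5.560e51 m/s² = 1.957e52 m/s²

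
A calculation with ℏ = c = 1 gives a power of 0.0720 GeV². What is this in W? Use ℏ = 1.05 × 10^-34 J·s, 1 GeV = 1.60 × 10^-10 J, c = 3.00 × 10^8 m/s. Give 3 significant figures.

1.76 × 10^13 W

Power is [E]/[T] = [E]²/ℏ.
1 GeV² → 1/ℏ × (1 GeV in J)² = 2.44 × 10^14 W.
Result: 0.0720 × 2.44 × 10^14 = 1.76 × 10^13 W.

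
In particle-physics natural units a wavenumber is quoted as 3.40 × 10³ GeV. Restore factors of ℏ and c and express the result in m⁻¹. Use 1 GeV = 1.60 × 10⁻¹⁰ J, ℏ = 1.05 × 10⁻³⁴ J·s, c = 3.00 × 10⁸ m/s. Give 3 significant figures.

1.73 × 10¹⁹ m⁻¹

Inverse length is [E]/(ℏc).
1 GeV → 1/(ℏc) × (1 GeV in J) = 5.08 × 10¹⁵ m⁻¹.
Result: 3.40 × 10³ × 5.08 × 10¹⁵ = 1.73 × 10¹⁹ m⁻¹.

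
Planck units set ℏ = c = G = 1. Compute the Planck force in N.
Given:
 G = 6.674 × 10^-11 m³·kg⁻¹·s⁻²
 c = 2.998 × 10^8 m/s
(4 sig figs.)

1.210 × 10^44 N

From ℏ = c = G = 1 the force scale is F_P = c⁴/G.
  = 8.078 × 10^33 / 6.674 × 10^-11
  = 1.210 × 10^44 N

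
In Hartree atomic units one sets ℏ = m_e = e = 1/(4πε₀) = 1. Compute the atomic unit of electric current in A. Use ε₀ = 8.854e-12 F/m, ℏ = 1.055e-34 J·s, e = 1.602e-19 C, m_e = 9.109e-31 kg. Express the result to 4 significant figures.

6.612e-3 A

I_au = e E_h/ℏ = m_e e⁵/((4πε₀)²ℏ³)
E_h = 4.354e-18 J
e·E_h/ℏ = 6.612e-3 A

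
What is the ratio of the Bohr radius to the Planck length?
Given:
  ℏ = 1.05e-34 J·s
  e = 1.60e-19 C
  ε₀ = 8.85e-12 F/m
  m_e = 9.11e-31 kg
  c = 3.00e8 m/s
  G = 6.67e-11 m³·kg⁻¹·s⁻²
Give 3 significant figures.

Bohr radius: a₀ = 4πε₀ℏ²/(m_e e²) = 5.26e-11 m
Planck length: ℓ_P = √(ℏG/c³) = 1.61e-35 m
ratio = 5.26e-11 / 1.61e-35 = 3.26e24

3.26e24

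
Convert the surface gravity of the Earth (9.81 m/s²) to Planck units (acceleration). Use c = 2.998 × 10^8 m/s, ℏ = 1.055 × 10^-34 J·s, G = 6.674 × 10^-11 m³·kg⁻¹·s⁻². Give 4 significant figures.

Planck acceleration: a_P = √(c⁷/(ℏG)) = 5.560 × 10^51 m/s².
9.81 / 5.560 × 10^51 = 1.764 × 10^-51

1.764 × 10^-51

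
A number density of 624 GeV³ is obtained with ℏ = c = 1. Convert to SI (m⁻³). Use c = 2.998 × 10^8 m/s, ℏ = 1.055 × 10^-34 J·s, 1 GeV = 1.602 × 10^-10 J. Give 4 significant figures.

Number density is [L]⁻³ = [E]³/(ℏc)³.
1 GeV³ → 1/(ℏc)³ × (1 GeV in J)³ = 1.299 × 10^47 m⁻³.
Result: 624 × 1.299 × 10^47 = 8.108 × 10^49 m⁻³.

8.108 × 10^49 m⁻³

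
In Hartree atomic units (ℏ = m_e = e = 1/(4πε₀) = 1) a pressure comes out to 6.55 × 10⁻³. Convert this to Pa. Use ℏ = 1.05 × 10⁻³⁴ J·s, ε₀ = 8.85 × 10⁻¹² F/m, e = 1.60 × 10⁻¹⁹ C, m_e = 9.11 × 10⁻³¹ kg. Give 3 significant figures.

1.97 × 10¹¹ Pa

One atomic unit of pressure: P_au = E_h/a₀³ = m_e⁴e¹⁰/((4πε₀)⁵ℏ⁸) = 3.01 × 10¹³ Pa.
6.55 × 10⁻³ × 3.01 × 10¹³ Pa = 1.97 × 10¹¹ Pa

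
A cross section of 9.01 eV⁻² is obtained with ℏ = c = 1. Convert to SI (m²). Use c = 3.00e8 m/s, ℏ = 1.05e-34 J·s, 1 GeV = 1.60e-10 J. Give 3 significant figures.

Area is [L]² = [E]⁻²·(ℏc)²; restore (ℏc)².
1 GeV⁻² → (ℏc)² × (1 GeV in J)⁻² = 3.88e-32 m².
Convert the energy scale: 9.01 eV⁻² = 9.01e18 GeV⁻².
Result: 9.01e18 × 3.88e-32 = 3.49e-13 m².

3.49e-13 m²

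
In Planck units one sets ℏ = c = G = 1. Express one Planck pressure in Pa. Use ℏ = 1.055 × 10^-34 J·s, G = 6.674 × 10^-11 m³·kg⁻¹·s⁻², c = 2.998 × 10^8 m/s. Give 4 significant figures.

p_P = c⁷/(ℏG²)
  = 2.177 × 10^59 / 4.699 × 10^-55
  = 4.632 × 10^113 Pa

4.632 × 10^113 Pa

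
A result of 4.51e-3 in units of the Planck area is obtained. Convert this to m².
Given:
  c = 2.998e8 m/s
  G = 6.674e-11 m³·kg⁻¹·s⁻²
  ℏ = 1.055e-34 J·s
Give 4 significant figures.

One Planck area: A_P = ℏG/c³ = 2.613e-70 m².
4.51e-3 × 2.613e-70 m² = 1.178e-72 m²

1.178e-72 m²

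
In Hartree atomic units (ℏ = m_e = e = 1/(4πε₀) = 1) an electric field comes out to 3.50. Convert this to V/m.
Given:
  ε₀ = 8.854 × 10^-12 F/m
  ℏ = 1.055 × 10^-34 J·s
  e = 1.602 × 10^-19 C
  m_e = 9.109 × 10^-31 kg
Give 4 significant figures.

One atomic unit of electric field: E_au = E_h/(e a₀) = m_e²e⁵/((4πε₀)³ℏ⁴) = 5.131 × 10^11 V/m.
3.50 × 5.131 × 10^11 V/m = 1.796 × 10^12 V/m

1.796 × 10^12 V/m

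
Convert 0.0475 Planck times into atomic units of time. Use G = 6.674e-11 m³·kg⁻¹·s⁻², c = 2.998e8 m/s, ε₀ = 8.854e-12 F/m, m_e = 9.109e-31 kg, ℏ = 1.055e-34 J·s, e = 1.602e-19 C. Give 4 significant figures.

Planck time: t_P = √(ℏG/c⁵) = 5.392e-44 s
atomic unit of time: τ_au = (4πε₀)²ℏ³/(m_e e⁴) = 2.423e-17 s
0.0475 × 5.392e-44 / 2.423e-17 = 1.057e-28

1.057e-28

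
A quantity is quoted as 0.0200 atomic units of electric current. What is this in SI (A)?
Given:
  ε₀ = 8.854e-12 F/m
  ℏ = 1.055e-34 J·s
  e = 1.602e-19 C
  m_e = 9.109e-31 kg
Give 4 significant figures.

One atomic unit of electric current: I_au = e E_h/ℏ = m_e e⁵/((4πε₀)²ℏ³) = 6.612e-3 A.
0.0200 × 6.612e-3 A = 1.322e-4 A

1.322e-4 A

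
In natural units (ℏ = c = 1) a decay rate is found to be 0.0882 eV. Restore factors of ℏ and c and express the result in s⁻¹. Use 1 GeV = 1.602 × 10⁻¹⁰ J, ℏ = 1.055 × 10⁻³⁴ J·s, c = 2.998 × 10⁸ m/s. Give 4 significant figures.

1.339 × 10¹⁴ s⁻¹

A rate is [E]/ℏ; divide by ℏ.
1 GeV → 1/ℏ × (1 GeV in J) = 1.518 × 10²⁴ s⁻¹.
Convert the energy scale: 0.0882 eV = 8.82 × 10⁻¹¹ GeV.
Result: 8.82 × 10⁻¹¹ × 1.518 × 10²⁴ = 1.339 × 10¹⁴ s⁻¹.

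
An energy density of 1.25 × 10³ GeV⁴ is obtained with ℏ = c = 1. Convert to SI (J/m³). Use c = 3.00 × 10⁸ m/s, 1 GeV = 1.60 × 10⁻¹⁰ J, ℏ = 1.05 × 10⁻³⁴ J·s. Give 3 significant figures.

2.62 × 10⁴⁰ J/m³

[E]/[L]³ = [E]⁴/(ℏc)³; restore (ℏc)⁻³.
1 GeV⁴ → 1/(ℏc)³ × (1 GeV in J)⁴ = 2.10 × 10³⁷ J/m³.
Result: 1.25 × 10³ × 2.10 × 10³⁷ = 2.62 × 10⁴⁰ J/m³.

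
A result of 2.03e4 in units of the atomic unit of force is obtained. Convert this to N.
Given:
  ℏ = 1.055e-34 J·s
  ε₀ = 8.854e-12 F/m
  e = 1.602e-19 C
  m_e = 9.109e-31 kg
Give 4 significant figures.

One atomic unit of force: F_au = E_h/a₀ = m_e²e⁶/((4πε₀)³ℏ⁴) = 8.220e-8 N.
2.03e4 × 8.220e-8 N = 1.669e-3 N

1.669e-3 N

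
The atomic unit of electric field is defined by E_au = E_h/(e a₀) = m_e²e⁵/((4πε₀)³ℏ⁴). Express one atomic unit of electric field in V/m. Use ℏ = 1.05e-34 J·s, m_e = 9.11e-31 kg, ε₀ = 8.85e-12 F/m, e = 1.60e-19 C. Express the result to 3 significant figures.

E_au = E_h/(e a₀) = m_e²e⁵/((4πε₀)³ℏ⁴)
E_h = 4.38e-18 J
a₀ = 5.26e-11 m
E_h/(e·a₀) = 5.20e11 V/m

5.20e11 V/m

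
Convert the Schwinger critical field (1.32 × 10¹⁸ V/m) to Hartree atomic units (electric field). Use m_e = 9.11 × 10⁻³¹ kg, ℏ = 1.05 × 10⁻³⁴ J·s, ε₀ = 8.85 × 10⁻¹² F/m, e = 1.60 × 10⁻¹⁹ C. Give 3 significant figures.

2.54 × 10⁶

atomic unit of electric field: E_au = E_h/(e a₀) = m_e²e⁵/((4πε₀)³ℏ⁴) = 5.20 × 10¹¹ V/m.
1.32 × 10¹⁸ / 5.20 × 10¹¹ = 2.54 × 10⁶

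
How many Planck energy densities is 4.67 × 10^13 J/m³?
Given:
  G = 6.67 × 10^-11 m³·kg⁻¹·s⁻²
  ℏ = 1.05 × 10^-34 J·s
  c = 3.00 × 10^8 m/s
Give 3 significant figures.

Planck energy density: u_P = c⁷/(ℏG²) = 4.68 × 10^113 J/m³.
4.67 × 10^13 / 4.68 × 10^113 = 9.97 × 10^-101

9.97 × 10^-101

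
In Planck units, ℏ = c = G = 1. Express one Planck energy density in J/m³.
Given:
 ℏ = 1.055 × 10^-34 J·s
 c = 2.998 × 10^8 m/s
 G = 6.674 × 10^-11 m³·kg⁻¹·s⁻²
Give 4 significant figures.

From ℏ = c = G = 1 the energy density scale is u_P = c⁷/(ℏG²).
  = 2.177 × 10^59 / 4.699 × 10^-55
  = 4.632 × 10^113 J/m³

4.632 × 10^113 J/m³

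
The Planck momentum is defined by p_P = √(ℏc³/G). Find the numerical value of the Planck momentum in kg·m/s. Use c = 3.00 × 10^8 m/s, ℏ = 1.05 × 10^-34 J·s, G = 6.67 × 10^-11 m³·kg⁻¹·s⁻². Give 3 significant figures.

p_P = √(ℏc³/G)
  = √(42.5)
  = 6.52 kg·m/s

6.52 kg·m/s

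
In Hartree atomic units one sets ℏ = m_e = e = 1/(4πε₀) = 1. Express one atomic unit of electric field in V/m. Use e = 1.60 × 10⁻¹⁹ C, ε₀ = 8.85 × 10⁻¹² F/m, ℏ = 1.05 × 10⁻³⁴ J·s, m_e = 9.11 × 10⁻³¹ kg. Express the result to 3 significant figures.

5.20 × 10¹¹ V/m

E_au = E_h/(e a₀) = m_e²e⁵/((4πε₀)³ℏ⁴)
E_h = 4.38 × 10⁻¹⁸ J
a₀ = 5.26 × 10⁻¹¹ m
E_h/(e·a₀) = 5.20 × 10¹¹ V/m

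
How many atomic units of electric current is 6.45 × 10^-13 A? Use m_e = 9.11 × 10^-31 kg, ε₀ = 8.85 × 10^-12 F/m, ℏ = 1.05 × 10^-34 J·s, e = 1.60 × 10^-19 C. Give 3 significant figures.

9.67 × 10^-11

atomic unit of electric current: I_au = e E_h/ℏ = m_e e⁵/((4πε₀)²ℏ³) = 6.67 × 10^-3 A.
6.45 × 10^-13 / 6.67 × 10^-3 = 9.67 × 10^-11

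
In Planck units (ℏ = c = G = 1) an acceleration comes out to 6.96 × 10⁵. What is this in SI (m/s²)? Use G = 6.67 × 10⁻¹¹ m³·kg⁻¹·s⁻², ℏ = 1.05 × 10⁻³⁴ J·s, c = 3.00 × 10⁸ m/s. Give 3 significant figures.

One Planck acceleration: a_P = √(c⁷/(ℏG)) = 5.59 × 10⁵¹ m/s².
6.96 × 10⁵ × 5.59 × 10⁵¹ m/s² = 3.89 × 10⁵⁷ m/s²

3.89 × 10⁵⁷ m/s²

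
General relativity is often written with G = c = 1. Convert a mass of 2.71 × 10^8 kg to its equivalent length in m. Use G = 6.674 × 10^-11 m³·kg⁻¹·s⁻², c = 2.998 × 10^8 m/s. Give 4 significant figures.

2.012 × 10^-19 m

In G = c = 1 units mass has dimensions of length; the conversion factor is G/c².
2.71 × 10^8 kg × (G/c²) = 2.012 × 10^-19 m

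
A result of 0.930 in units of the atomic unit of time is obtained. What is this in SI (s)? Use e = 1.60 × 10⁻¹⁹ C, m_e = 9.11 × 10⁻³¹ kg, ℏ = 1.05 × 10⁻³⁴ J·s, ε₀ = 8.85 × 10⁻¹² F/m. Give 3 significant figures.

2.23 × 10⁻¹⁷ s

One atomic unit of time: τ_au = (4πε₀)²ℏ³/(m_e e⁴) = 2.40 × 10⁻¹⁷ s.
0.930 × 2.40 × 10⁻¹⁷ s = 2.23 × 10⁻¹⁷ s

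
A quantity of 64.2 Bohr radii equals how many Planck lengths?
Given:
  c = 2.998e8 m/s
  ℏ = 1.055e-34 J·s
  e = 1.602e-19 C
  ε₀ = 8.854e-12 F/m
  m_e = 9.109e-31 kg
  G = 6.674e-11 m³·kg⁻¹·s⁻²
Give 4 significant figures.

Bohr radius: a₀ = 4πε₀ℏ²/(m_e e²) = 5.297e-11 m
Planck length: ℓ_P = √(ℏG/c³) = 1.616e-35 m
64.2 × 5.297e-11 / 1.616e-35 = 2.104e26

2.104e26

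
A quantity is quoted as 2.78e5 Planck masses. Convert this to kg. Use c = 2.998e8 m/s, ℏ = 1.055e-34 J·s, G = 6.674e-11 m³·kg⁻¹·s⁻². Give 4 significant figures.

One Planck mass: m_P = √(ℏc/G) = 2.177e-8 kg.
2.78e5 × 2.177e-8 kg = 6.052e-3 kg

6.052e-3 kg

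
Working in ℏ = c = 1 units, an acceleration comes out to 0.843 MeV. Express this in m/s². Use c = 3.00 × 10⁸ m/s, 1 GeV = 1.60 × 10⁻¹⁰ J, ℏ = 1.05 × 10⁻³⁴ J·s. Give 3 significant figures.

Acceleration is [L]/[T]² = c·[E]/ℏ.
1 GeV → c/ℏ × (1 GeV in J) = 4.57 × 10³² m/s².
Convert the energy scale: 0.843 MeV = 8.43 × 10⁻⁴ GeV.
Result: 8.43 × 10⁻⁴ × 4.57 × 10³² = 3.85 × 10²⁹ m/s².

3.85 × 10²⁹ m/s²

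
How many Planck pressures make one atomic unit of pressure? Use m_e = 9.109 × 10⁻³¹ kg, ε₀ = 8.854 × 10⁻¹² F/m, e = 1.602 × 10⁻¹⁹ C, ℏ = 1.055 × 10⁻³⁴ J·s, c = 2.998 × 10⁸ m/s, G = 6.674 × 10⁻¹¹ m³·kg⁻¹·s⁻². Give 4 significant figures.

6.323 × 10⁻¹⁰¹

atomic unit of pressure: P_au = E_h/a₀³ = m_e⁴e¹⁰/((4πε₀)⁵ℏ⁸) = 2.929 × 10¹³ Pa
Planck pressure: p_P = c⁷/(ℏG²) = 4.632 × 10¹¹³ Pa
ratio = 2.929 × 10¹³ / 4.632 × 10¹¹³ = 6.323 × 10⁻¹⁰¹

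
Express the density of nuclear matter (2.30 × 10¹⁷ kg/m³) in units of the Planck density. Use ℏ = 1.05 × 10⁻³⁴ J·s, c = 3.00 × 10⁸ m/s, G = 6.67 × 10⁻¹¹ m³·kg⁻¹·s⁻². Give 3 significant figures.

4.42 × 10⁻⁸⁰

Planck density: ρ_P = c⁵/(ℏG²) = 5.20 × 10⁹⁶ kg/m³.
2.30 × 10¹⁷ / 5.20 × 10⁹⁶ = 4.42 × 10⁻⁸⁰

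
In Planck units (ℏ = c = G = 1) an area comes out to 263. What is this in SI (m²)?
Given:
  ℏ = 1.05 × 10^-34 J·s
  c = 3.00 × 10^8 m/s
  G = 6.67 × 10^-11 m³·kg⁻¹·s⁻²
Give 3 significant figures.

6.82 × 10^-68 m²

One Planck area: A_P = ℏG/c³ = 2.59 × 10^-70 m².
263 × 2.59 × 10^-70 m² = 6.82 × 10^-68 m²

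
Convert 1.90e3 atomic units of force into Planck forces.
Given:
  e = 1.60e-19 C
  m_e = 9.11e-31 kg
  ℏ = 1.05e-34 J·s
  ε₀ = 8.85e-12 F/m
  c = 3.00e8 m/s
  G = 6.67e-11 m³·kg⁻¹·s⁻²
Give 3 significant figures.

1.30e-48

atomic unit of force: F_au = E_h/a₀ = m_e²e⁶/((4πε₀)³ℏ⁴) = 8.33e-8 N
Planck force: F_P = c⁴/G = 1.21e44 N
1.90e3 × 8.33e-8 / 1.21e44 = 1.30e-48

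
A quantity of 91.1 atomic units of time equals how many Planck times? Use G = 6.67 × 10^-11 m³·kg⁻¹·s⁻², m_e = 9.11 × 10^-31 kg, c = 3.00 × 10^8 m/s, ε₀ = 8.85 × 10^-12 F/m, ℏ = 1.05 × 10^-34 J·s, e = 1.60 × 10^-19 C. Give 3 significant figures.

atomic unit of time: τ_au = (4πε₀)²ℏ³/(m_e e⁴) = 2.40 × 10^-17 s
Planck time: t_P = √(ℏG/c⁵) = 5.37 × 10^-44 s
91.1 × 2.40 × 10^-17 / 5.37 × 10^-44 = 4.07 × 10^28

4.07 × 10^28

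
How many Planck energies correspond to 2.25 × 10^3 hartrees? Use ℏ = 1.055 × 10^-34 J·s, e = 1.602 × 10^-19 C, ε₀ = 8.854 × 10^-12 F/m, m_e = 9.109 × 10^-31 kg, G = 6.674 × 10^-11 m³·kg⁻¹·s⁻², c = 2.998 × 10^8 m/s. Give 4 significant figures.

5.007 × 10^-24

hartree: E_h = m_e e⁴/(4πε₀ℏ)² = 4.354 × 10^-18 J
Planck energy: E_P = √(ℏc⁵/G) = 1.957 × 10^9 J
2.25 × 10^3 × 4.354 × 10^-18 / 1.957 × 10^9 = 5.007 × 10^-24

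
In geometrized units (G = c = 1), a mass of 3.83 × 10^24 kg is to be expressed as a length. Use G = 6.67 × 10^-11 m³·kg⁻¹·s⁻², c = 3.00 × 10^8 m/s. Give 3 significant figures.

2.84 × 10^-3 m

In G = c = 1 units mass has dimensions of length; the conversion factor is G/c².
3.83 × 10^24 kg × (G/c²) = 2.84 × 10^-3 m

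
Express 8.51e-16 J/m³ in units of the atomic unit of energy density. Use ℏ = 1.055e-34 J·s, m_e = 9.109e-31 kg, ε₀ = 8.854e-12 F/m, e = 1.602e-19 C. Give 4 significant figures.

2.905e-29

atomic unit of energy density: u_au = E_h/a₀³ = m_e⁴e¹⁰/((4πε₀)⁵ℏ⁸) = 2.929e13 J/m³.
8.51e-16 / 2.929e13 = 2.905e-29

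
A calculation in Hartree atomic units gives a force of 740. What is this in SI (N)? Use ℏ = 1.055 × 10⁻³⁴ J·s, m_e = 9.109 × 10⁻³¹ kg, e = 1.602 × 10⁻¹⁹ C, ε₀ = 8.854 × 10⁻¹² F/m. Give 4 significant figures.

6.083 × 10⁻⁵ N

One atomic unit of force: F_au = E_h/a₀ = m_e²e⁶/((4πε₀)³ℏ⁴) = 8.220 × 10⁻⁸ N.
740 × 8.220 × 10⁻⁸ N = 6.083 × 10⁻⁵ N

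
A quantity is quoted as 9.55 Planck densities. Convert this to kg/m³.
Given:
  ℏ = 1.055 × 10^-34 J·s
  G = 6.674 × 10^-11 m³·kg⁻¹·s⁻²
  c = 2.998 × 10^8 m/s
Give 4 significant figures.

One Planck density: ρ_P = c⁵/(ℏG²) = 5.154 × 10^96 kg/m³.
9.55 × 5.154 × 10^96 kg/m³ = 4.922 × 10^97 kg/m³

4.922 × 10^97 kg/m³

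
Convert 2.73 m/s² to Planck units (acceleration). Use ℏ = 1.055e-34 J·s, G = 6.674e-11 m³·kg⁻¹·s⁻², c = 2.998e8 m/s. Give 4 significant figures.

4.910e-52

Planck acceleration: a_P = √(c⁷/(ℏG)) = 5.560e51 m/s².
2.73 / 5.560e51 = 4.910e-52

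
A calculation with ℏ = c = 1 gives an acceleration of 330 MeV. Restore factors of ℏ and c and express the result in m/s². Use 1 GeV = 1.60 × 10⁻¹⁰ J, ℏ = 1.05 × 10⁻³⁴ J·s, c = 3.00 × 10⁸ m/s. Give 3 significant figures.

Acceleration is [L]/[T]² = c·[E]/ℏ.
1 GeV → c/ℏ × (1 GeV in J) = 4.57 × 10³² m/s².
Convert the energy scale: 330 MeV = 0.330 GeV.
Result: 0.330 × 4.57 × 10³² = 1.51 × 10³² m/s².

1.51 × 10³² m/s²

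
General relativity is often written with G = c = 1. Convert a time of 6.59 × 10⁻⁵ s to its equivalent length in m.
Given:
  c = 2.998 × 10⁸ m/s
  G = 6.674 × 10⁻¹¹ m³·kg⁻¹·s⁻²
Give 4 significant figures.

1.976 × 10⁴ m

Time → length via c.
6.59 × 10⁻⁵ s × (c) = 1.976 × 10⁴ m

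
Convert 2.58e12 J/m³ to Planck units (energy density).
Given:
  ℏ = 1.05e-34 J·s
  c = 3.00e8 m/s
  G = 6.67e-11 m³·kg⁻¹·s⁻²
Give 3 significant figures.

5.51e-102

Planck energy density: u_P = c⁷/(ℏG²) = 4.68e113 J/m³.
2.58e12 / 4.68e113 = 5.51e-102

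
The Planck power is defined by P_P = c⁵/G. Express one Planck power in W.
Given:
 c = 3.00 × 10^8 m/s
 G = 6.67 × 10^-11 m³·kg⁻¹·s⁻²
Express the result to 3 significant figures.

3.64 × 10^52 W

P_P = c⁵/G
  = 2.43 × 10^42 / 6.67 × 10^-11
  = 3.64 × 10^52 W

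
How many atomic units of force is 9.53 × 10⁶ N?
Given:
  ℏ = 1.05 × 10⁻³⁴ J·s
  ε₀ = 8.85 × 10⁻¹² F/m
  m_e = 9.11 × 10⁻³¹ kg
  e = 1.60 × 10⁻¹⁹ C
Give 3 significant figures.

atomic unit of force: F_au = E_h/a₀ = m_e²e⁶/((4πε₀)³ℏ⁴) = 8.33 × 10⁻⁸ N.
9.53 × 10⁶ / 8.33 × 10⁻⁸ = 1.14 × 10¹⁴

1.14 × 10¹⁴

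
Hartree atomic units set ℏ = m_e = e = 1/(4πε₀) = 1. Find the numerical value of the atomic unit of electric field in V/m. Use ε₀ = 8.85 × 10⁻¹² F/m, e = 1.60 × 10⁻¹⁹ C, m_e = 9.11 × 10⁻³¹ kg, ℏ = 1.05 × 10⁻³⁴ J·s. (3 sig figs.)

5.20 × 10¹¹ V/m

Dimensional analysis gives E_au = E_h/(e a₀) = m_e²e⁵/((4πε₀)³ℏ⁴).
E_h = 4.38 × 10⁻¹⁸ J
a₀ = 5.26 × 10⁻¹¹ m
E_h/(e·a₀) = 5.20 × 10¹¹ V/m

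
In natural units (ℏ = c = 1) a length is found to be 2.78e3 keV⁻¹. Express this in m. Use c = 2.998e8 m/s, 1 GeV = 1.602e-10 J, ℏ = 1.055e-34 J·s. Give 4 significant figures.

A length is [E]⁻¹ in ℏ=c=1; restore one factor of ℏc.
1 GeV⁻¹ → ℏc × (1 GeV in J)⁻¹ = 1.974e-16 m.
Convert the energy scale: 2.78e3 keV⁻¹ = 2.78e9 GeV⁻¹.
Result: 2.78e9 × 1.974e-16 = 5.489e-7 m.

5.489e-7 m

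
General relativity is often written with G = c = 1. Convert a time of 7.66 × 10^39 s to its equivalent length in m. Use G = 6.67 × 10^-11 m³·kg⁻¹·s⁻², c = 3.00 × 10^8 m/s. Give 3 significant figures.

2.30 × 10^48 m

Time → length via c.
7.66 × 10^39 s × (c) = 2.30 × 10^48 m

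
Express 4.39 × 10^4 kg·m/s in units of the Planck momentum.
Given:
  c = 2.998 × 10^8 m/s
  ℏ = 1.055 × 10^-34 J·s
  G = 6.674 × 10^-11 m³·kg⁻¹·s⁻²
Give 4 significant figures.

Planck momentum: p_P = √(ℏc³/G) = 6.527 kg·m/s.
4.39 × 10^4 / 6.527 = 6.726 × 10^3

6.726 × 10^3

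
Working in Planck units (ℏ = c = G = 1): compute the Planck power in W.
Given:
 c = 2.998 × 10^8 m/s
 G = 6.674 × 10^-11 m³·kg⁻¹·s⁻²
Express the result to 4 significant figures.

Dimensional analysis gives P_P = c⁵/G.
  = 2.422 × 10^42 / 6.674 × 10^-11
  = 3.629 × 10^52 W

3.629 × 10^52 W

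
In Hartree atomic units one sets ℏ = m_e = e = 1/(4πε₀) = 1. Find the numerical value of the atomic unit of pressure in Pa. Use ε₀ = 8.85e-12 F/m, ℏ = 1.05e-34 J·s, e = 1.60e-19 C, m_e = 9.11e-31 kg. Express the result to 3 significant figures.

P_au = E_h/a₀³ = m_e⁴e¹⁰/((4πε₀)⁵ℏ⁸)
E_h = 4.38e-18 J
a₀ = 5.26e-11 m
E_h/a₀³ = 3.01e13 Pa

3.01e13 Pa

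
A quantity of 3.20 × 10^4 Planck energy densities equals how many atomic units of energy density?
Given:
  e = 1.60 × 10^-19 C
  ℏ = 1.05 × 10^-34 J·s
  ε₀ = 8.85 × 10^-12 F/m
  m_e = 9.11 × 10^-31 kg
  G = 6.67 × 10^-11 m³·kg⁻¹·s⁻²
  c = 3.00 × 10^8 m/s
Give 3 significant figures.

Planck energy density: u_P = c⁷/(ℏG²) = 4.68 × 10^113 J/m³
atomic unit of energy density: u_au = E_h/a₀³ = m_e⁴e¹⁰/((4πε₀)⁵ℏ⁸) = 3.01 × 10^13 J/m³
3.20 × 10^4 × 4.68 × 10^113 / 3.01 × 10^13 = 4.97 × 10^104

4.97 × 10^104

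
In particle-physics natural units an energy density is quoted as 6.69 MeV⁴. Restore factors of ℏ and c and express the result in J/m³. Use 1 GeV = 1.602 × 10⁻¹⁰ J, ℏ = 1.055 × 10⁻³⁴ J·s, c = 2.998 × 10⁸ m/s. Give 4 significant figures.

[E]/[L]³ = [E]⁴/(ℏc)³; restore (ℏc)⁻³.
1 GeV⁴ → 1/(ℏc)³ × (1 GeV in J)⁴ = 2.082 × 10³⁷ J/m³.
Convert the energy scale: 6.69 MeV⁴ = 6.69 × 10⁻¹² GeV⁴.
Result: 6.69 × 10⁻¹² × 2.082 × 10³⁷ = 1.393 × 10²⁶ J/m³.

1.393 × 10²⁶ J/m³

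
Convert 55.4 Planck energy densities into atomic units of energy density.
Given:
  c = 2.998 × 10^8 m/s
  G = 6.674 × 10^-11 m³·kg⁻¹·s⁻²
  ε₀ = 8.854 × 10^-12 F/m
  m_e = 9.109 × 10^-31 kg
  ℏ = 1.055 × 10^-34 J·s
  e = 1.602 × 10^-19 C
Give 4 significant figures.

Planck energy density: u_P = c⁷/(ℏG²) = 4.632 × 10^113 J/m³
atomic unit of energy density: u_au = E_h/a₀³ = m_e⁴e¹⁰/((4πε₀)⁵ℏ⁸) = 2.929 × 10^13 J/m³
55.4 × 4.632 × 10^113 / 2.929 × 10^13 = 8.761 × 10^101

8.761 × 10^101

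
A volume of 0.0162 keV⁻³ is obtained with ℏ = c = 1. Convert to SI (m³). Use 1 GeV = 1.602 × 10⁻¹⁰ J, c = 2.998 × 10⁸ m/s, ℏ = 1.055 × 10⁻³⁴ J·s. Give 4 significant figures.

Volume is [L]³ = [E]⁻³·(ℏc)³.
1 GeV⁻³ → (ℏc)³ × (1 GeV in J)⁻³ = 7.696 × 10⁻⁴⁸ m³.
Convert the energy scale: 0.0162 keV⁻³ = 1.62 × 10¹⁶ GeV⁻³.
Result: 1.62 × 10¹⁶ × 7.696 × 10⁻⁴⁸ = 1.247 × 10⁻³¹ m³.

1.247 × 10⁻³¹ m³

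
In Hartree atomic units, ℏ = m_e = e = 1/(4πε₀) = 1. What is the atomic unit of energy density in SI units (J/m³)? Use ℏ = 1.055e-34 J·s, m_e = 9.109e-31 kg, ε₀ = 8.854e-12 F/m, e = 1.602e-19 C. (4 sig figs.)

Dimensional analysis gives u_au = E_h/a₀³ = m_e⁴e¹⁰/((4πε₀)⁵ℏ⁸).
E_h = 4.354e-18 J
a₀ = 5.297e-11 m
E_h/a₀³ = 2.929e13 J/m³

2.929e13 J/m³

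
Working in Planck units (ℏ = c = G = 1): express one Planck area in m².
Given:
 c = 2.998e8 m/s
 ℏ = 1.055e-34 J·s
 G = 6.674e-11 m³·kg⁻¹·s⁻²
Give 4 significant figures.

Dimensional analysis gives A_P = ℏG/c³.
  = 7.041e-45 / 2.695e25
  = 2.613e-70 m²

2.613e-70 m²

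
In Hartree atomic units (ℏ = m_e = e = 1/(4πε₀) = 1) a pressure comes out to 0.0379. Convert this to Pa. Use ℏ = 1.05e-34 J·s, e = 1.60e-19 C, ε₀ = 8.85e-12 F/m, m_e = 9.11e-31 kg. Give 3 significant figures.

1.14e12 Pa

One atomic unit of pressure: P_au = E_h/a₀³ = m_e⁴e¹⁰/((4πε₀)⁵ℏ⁸) = 3.01e13 Pa.
0.0379 × 3.01e13 Pa = 1.14e12 Pa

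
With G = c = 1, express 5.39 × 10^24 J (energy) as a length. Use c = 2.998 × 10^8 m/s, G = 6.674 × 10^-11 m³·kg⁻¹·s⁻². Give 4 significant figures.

4.453 × 10^-20 m

Energy → length via G/c⁴.
5.39 × 10^24 J × (G/c⁴) = 4.453 × 10^-20 m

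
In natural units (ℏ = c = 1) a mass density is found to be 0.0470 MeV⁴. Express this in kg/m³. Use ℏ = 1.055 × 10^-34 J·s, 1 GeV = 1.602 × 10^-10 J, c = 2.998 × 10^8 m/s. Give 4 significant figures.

1.089 × 10^7 kg/m³

Mass density is [E]/(c²[L]³) = [E]⁴/(ℏ³c⁵).
1 GeV⁴ → 1/(ℏ³c⁵) × (1 GeV in J)⁴ = 2.316 × 10^20 kg/m³.
Convert the energy scale: 0.0470 MeV⁴ = 4.70 × 10^-14 GeV⁴.
Result: 4.70 × 10^-14 × 2.316 × 10^20 = 1.089 × 10^7 kg/m³.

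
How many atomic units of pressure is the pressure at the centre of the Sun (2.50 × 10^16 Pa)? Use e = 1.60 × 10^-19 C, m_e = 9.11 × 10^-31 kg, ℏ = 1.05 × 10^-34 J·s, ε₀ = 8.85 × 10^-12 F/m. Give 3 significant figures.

atomic unit of pressure: P_au = E_h/a₀³ = m_e⁴e¹⁰/((4πε₀)⁵ℏ⁸) = 3.01 × 10^13 Pa.
2.50 × 10^16 / 3.01 × 10^13 = 830

830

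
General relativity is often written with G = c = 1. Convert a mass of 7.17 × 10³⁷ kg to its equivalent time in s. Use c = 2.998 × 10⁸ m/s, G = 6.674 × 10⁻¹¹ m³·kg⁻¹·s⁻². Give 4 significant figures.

177.6 s

Mass → time via G/c³.
7.17 × 10³⁷ kg × (G/c³) = 177.6 s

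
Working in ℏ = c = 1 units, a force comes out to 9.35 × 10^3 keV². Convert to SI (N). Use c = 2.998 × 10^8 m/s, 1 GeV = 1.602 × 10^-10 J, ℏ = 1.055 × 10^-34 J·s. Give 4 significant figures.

Force is [E]/[L] = [E]²/(ℏc); restore (ℏc)⁻¹.
1 GeV² → 1/(ℏc) × (1 GeV in J)² = 8.114 × 10^5 N.
Convert the energy scale: 9.35 × 10^3 keV² = 9.35 × 10^-9 GeV².
Result: 9.35 × 10^-9 × 8.114 × 10^5 = 7.587 × 10^-3 N.

7.587 × 10^-3 N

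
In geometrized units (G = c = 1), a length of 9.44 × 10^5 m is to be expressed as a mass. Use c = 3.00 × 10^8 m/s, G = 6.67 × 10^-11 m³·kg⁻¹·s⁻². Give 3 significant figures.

Length → mass via c²/G.
9.44 × 10^5 m × (c²/G) = 1.27 × 10^33 kg

1.27 × 10^33 kg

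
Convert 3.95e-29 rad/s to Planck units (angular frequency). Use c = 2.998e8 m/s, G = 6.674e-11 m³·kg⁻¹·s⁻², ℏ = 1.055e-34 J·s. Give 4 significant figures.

2.130e-72

Planck angular frequency: ω_P = √(c⁵/(ℏG)) = 1.855e43 rad/s.
3.95e-29 / 1.855e43 = 2.130e-72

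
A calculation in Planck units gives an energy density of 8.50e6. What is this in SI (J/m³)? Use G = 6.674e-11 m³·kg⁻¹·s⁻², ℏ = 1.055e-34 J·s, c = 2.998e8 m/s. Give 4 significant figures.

3.937e120 J/m³

One Planck energy density: u_P = c⁷/(ℏG²) = 4.632e113 J/m³.
8.50e6 × 4.632e113 J/m³ = 3.937e120 J/m³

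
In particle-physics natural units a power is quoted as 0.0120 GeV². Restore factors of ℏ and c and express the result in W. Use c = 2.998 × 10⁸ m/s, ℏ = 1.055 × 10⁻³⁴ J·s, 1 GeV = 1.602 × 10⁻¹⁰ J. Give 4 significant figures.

2.919 × 10¹² W

Power is [E]/[T] = [E]²/ℏ.
1 GeV² → 1/ℏ × (1 GeV in J)² = 2.433 × 10¹⁴ W.
Result: 0.0120 × 2.433 × 10¹⁴ = 2.919 × 10¹² W.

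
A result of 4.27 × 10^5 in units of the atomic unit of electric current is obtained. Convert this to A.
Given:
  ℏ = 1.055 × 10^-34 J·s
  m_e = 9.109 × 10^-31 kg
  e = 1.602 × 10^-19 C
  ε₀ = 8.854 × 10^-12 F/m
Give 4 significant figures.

2.823 × 10^3 A

One atomic unit of electric current: I_au = e E_h/ℏ = m_e e⁵/((4πε₀)²ℏ³) = 6.612 × 10^-3 A.
4.27 × 10^5 × 6.612 × 10^-3 A = 2.823 × 10^3 A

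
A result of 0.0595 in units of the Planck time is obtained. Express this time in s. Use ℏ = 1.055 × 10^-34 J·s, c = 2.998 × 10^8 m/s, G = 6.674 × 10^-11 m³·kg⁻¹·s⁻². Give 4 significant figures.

3.208 × 10^-45 s

One Planck time: t_P = √(ℏG/c⁵) = 5.392 × 10^-44 s.
0.0595 × 5.392 × 10^-44 s = 3.208 × 10^-45 s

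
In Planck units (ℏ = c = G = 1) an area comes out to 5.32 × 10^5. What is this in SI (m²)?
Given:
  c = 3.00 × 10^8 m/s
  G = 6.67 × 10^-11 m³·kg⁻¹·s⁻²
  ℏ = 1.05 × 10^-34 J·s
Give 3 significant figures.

One Planck area: A_P = ℏG/c³ = 2.59 × 10^-70 m².
5.32 × 10^5 × 2.59 × 10^-70 m² = 1.38 × 10^-64 m²

1.38 × 10^-64 m²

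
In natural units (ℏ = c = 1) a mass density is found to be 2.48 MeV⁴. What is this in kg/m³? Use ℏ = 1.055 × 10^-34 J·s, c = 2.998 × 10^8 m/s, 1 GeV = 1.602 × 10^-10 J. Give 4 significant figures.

Mass density is [E]/(c²[L]³) = [E]⁴/(ℏ³c⁵).
1 GeV⁴ → 1/(ℏ³c⁵) × (1 GeV in J)⁴ = 2.316 × 10^20 kg/m³.
Convert the energy scale: 2.48 MeV⁴ = 2.48 × 10^-12 GeV⁴.
Result: 2.48 × 10^-12 × 2.316 × 10^20 = 5.744 × 10^8 kg/m³.

5.744 × 10^8 kg/m³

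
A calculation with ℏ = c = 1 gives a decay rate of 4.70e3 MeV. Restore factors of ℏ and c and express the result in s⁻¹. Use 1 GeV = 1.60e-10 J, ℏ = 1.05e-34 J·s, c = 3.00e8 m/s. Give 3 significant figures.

7.16e24 s⁻¹

A rate is [E]/ℏ; divide by ℏ.
1 GeV → 1/ℏ × (1 GeV in J) = 1.52e24 s⁻¹.
Convert the energy scale: 4.70e3 MeV = 4.70 GeV.
Result: 4.70 × 1.52e24 = 7.16e24 s⁻¹.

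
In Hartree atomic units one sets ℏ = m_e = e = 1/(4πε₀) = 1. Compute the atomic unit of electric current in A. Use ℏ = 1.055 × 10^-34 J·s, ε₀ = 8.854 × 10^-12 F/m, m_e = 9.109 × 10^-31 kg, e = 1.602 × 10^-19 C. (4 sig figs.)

6.612 × 10^-3 A

I_au = e E_h/ℏ = m_e e⁵/((4πε₀)²ℏ³)
E_h = 4.354 × 10^-18 J
e·E_h/ℏ = 6.612 × 10^-3 A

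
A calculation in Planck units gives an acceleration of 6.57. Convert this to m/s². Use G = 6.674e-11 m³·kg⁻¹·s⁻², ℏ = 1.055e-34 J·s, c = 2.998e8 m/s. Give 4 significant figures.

3.653e52 m/s²

One Planck acceleration: a_P = √(c⁷/(ℏG)) = 5.560e51 m/s².
6.57 × 5.560e51 m/s² = 3.653e52 m/s²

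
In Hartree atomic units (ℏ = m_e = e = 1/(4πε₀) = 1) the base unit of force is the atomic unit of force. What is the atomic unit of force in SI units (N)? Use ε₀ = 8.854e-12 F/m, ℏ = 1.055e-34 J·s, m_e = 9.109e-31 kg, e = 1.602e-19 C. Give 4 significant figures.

8.220e-8 N

F_au = E_h/a₀ = m_e²e⁶/((4πε₀)³ℏ⁴)
E_h = 4.354e-18 J
a₀ = 5.297e-11 m
E_h/a₀ = 8.220e-8 N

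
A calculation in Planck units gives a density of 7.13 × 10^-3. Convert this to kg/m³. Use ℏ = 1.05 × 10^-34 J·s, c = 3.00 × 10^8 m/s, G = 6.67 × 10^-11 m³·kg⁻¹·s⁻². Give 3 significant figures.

3.71 × 10^94 kg/m³

One Planck density: ρ_P = c⁵/(ℏG²) = 5.20 × 10^96 kg/m³.
7.13 × 10^-3 × 5.20 × 10^96 kg/m³ = 3.71 × 10^94 kg/m³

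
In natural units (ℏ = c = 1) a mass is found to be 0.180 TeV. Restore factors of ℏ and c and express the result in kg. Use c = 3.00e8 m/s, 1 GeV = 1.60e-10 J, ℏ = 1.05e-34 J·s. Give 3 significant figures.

Mass is [E]/c²; divide by c².
1 GeV → 1/c² × (1 GeV in J) = 1.78e-27 kg.
Convert the energy scale: 0.180 TeV = 180 GeV.
Result: 180 × 1.78e-27 = 3.20e-25 kg.

3.20e-25 kg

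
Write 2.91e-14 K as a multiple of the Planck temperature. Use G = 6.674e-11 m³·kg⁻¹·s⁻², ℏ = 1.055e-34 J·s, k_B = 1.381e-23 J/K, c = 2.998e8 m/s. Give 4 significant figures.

2.054e-46

Planck temperature: T_P = √(ℏc⁵/G) / k_B = 1.417e32 K.
2.91e-14 / 1.417e32 = 2.054e-46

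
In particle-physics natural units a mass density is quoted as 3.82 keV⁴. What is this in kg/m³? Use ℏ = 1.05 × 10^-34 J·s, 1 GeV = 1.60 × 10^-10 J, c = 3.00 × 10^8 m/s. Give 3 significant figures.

8.90 × 10^-4 kg/m³

Mass density is [E]/(c²[L]³) = [E]⁴/(ℏ³c⁵).
1 GeV⁴ → 1/(ℏ³c⁵) × (1 GeV in J)⁴ = 2.33 × 10^20 kg/m³.
Convert the energy scale: 3.82 keV⁴ = 3.82 × 10^-24 GeV⁴.
Result: 3.82 × 10^-24 × 2.33 × 10^20 = 8.90 × 10^-4 kg/m³.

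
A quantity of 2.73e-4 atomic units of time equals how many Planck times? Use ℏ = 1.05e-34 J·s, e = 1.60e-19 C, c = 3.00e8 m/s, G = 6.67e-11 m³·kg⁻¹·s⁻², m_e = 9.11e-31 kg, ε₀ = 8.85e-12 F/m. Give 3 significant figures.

1.22e23

atomic unit of time: τ_au = (4πε₀)²ℏ³/(m_e e⁴) = 2.40e-17 s
Planck time: t_P = √(ℏG/c⁵) = 5.37e-44 s
2.73e-4 × 2.40e-17 / 5.37e-44 = 1.22e23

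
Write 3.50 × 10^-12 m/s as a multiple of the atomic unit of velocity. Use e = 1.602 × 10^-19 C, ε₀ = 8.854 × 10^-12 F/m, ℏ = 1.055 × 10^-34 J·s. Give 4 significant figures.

atomic unit of velocity: v_au = e²/(4πε₀ℏ) = 2.186 × 10^6 m/s.
3.50 × 10^-12 / 2.186 × 10^6 = 1.601 × 10^-18

1.601 × 10^-18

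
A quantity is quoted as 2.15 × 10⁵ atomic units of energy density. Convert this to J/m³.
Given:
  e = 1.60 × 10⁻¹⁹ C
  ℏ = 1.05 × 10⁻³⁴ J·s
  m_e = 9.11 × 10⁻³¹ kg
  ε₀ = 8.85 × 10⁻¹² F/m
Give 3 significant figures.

6.48 × 10¹⁸ J/m³

One atomic unit of energy density: u_au = E_h/a₀³ = m_e⁴e¹⁰/((4πε₀)⁵ℏ⁸) = 3.01 × 10¹³ J/m³.
2.15 × 10⁵ × 3.01 × 10¹³ J/m³ = 6.48 × 10¹⁸ J/m³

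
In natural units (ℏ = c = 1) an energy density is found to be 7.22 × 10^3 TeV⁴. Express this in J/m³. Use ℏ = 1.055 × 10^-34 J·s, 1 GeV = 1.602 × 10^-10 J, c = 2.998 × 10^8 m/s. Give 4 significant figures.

1.503 × 10^53 J/m³

[E]/[L]³ = [E]⁴/(ℏc)³; restore (ℏc)⁻³.
1 GeV⁴ → 1/(ℏc)³ × (1 GeV in J)⁴ = 2.082 × 10^37 J/m³.
Convert the energy scale: 7.22 × 10^3 TeV⁴ = 7.22 × 10^15 GeV⁴.
Result: 7.22 × 10^15 × 2.082 × 10^37 = 1.503 × 10^53 J/m³.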